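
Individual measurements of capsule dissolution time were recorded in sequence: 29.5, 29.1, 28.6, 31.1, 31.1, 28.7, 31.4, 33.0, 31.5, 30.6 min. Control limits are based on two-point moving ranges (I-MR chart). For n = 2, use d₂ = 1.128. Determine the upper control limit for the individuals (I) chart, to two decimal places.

X̄ = (29.5 + 29.1 + 28.6 + 31.1 + 31.1 + 28.7 + 31.4 + 33.0 + 31.5 + 30.6) / 10 = 30.4600
Moving ranges: 0.4, 0.5, 2.5, 0.0, 2.4, 2.7, 1.6, 1.5, 0.9; M̄R̄ = 12.5000 / 9 = 1.3889
UCL = X̄ + 3·M̄R̄/d₂ = 30.4600 + 3 × 1.3889 / 1.128 = 34.1539

34.15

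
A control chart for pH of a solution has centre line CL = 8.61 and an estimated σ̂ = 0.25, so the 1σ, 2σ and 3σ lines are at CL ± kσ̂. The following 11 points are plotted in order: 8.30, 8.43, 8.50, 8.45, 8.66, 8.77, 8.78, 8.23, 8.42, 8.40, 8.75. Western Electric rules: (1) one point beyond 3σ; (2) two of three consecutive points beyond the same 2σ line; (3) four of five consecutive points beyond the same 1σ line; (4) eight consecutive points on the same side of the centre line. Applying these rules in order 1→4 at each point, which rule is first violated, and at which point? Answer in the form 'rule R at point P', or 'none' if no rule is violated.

none

Zone of each point (C = within 1σ̂, B = 1σ̂–2σ̂, A = 2σ̂–3σ̂, * = beyond 3σ̂; sign = side of CL): 1:-B, 2:-C, 3:-C, 4:-C, 5:+C, 6:+C, 7:+C, 8:-B, 9:-C, 10:-C, 11:+C
No rule fires across all 11 points.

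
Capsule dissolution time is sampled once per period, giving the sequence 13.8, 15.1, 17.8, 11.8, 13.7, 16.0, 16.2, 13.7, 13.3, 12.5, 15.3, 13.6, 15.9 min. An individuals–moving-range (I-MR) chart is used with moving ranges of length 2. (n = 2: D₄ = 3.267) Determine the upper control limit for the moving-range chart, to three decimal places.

6.779

Moving ranges: 1.3, 2.7, 6.0, 1.9, 2.3, 0.2, 2.5, 0.4, 0.8, 2.8, 1.7, 2.3; M̄R̄ = 24.9000 / 12 = 2.0750
UCL_MR = D₄·M̄R̄ = 3.267 × 2.0750 = 6.7790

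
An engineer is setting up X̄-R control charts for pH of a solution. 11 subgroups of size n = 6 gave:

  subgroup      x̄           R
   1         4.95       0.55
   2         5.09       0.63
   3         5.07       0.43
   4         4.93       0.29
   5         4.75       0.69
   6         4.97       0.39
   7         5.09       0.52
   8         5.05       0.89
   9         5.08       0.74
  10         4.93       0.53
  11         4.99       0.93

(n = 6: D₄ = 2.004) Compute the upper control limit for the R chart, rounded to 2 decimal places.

1.20

R̄ = (0.55 + 0.63 + 0.43 + 0.29 + 0.69 + 0.39 + 0.52 + 0.89 + 0.74 + 0.53 + 0.93) / 11 = 6.5900 / 11 = 0.5991
UCL_R = D₄·R̄ = 2.004 × 0.5991 = 1.2006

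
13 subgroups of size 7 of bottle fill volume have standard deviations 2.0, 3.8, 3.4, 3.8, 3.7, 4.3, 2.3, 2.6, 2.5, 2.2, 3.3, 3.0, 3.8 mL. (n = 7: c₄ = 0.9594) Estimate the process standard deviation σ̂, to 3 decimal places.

s̄ = (2.0 + 3.8 + 3.4 + 3.8 + 3.7 + 4.3 + 2.3 + 2.6 + 2.5 + 2.2 + 3.3 + 3.0 + 3.8) / 13 = 3.1308
σ̂ = s̄ / c₄ = 3.1308 / 0.9594 = 3.2633

3.263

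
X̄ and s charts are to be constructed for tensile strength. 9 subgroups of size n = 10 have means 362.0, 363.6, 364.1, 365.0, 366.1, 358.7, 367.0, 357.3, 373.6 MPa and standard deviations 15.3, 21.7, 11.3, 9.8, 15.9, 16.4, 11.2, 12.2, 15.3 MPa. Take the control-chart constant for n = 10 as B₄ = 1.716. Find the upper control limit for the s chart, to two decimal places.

24.62

s̄ = (15.3 + 21.7 + 11.3 + 9.8 + 15.9 + 16.4 + 11.2 + 12.2 + 15.3) / 9 = 14.3444
UCL_s = B₄·s̄ = 1.716 × 14.3444 = 24.6151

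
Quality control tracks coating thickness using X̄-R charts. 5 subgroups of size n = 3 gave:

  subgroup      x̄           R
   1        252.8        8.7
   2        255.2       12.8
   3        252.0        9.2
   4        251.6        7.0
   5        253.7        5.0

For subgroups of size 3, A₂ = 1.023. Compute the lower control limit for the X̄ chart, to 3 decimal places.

X̄̄ = (252.8 + 255.2 + 252.0 + 251.6 + 253.7) / 5 = 1265.3000 / 5 = 253.0600
R̄ = (8.7 + 12.8 + 9.2 + 7.0 + 5.0) / 5 = 42.7000 / 5 = 8.5400
LCL = X̄̄ − A₂·R̄ = 253.0600 − 1.023 × 8.5400 = 244.3236

244.324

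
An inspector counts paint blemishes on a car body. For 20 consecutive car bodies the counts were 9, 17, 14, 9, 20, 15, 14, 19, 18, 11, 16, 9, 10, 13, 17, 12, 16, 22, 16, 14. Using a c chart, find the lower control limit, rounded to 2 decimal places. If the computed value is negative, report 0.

c̄ = (9 + 17 + 14 + 9 + 20 + 15 + 14 + 19 + 18 + 11 + 16 + 9 + 10 + 13 + 17 + 12 + 16 + 22 + 16 + 14) / 20 = 291 / 20 = 14.5500
LCL = c̄ − 3√c̄ = 14.5500 − 3 × 3.8144 = 3.1067

3.11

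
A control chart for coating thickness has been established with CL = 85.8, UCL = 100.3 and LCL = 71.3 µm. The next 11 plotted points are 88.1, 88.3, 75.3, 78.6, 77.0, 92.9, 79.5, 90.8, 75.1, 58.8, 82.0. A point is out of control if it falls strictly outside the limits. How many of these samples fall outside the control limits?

Compare each point to [71.3, 100.3]: sample 10 = 58.8 < LCL.

1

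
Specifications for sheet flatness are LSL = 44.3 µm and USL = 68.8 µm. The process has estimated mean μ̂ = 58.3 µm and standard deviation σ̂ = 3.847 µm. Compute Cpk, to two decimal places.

Cpu = (USL − μ̂) / (3σ̂) = (68.8 − 58.3) / (3 × 3.847) = 0.9098; Cpl = (μ̂ − LSL) / (3σ̂) = (58.3 − 44.3) / (3 × 3.847) = 1.2131; Cpk = min(Cpu, Cpl) = 0.9098

0.91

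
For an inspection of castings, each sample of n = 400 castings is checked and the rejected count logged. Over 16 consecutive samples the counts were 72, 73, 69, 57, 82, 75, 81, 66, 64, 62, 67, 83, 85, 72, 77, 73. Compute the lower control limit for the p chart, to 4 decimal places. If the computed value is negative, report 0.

0.1232

p̄ = Σdᵢ / (k·n) = 1158 / (16 × 400) = 0.18094
LCL = p̄ − 3·√(p̄(1−p̄)/n) = 0.18094 − 3 × 0.01925 = 0.12319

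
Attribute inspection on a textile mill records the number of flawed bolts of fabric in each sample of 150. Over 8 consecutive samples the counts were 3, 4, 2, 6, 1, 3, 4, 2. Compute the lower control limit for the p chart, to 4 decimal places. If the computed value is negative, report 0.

0.0000

p̄ = Σdᵢ / (k·n) = 25 / (8 × 150) = 0.02083
LCL = p̄ − 3·√(p̄(1−p̄)/n) = 0.02083 − 3 × 0.01166 = -0.01415 → 0 (negative, so LCL = 0)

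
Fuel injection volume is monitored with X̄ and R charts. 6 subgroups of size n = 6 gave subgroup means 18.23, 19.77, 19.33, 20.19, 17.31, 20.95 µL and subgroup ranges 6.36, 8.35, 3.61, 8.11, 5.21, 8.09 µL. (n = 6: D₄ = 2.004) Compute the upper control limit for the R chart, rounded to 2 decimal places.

13.27

R̄ = (6.36 + 8.35 + 3.61 + 8.11 + 5.21 + 8.09) / 6 = 39.7300 / 6 = 6.6217
UCL_R = D₄·R̄ = 2.004 × 6.6217 = 13.2698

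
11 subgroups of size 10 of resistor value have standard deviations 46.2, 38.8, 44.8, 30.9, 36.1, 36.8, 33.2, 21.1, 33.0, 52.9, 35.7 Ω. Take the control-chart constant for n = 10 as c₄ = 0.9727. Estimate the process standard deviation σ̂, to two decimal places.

38.27

s̄ = (46.2 + 38.8 + 44.8 + 30.9 + 36.1 + 36.8 + 33.2 + 21.1 + 33.0 + 52.9 + 35.7) / 11 = 37.2273
σ̂ = s̄ / c₄ = 37.2273 / 0.9727 = 38.2721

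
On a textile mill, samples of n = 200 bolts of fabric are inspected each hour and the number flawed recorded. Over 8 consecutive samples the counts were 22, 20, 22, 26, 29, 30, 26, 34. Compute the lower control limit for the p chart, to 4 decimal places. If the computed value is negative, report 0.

0.0591

p̄ = Σdᵢ / (k·n) = 209 / (8 × 200) = 0.13062
LCL = p̄ − 3·√(p̄(1−p̄)/n) = 0.13062 − 3 × 0.02383 = 0.05914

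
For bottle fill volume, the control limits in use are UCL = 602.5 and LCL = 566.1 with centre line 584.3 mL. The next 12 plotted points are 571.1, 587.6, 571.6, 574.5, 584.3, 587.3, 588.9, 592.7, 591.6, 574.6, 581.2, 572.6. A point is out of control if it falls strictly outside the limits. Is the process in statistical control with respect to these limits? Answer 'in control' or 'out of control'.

in control

All 12 points lie within [566.1, 602.5].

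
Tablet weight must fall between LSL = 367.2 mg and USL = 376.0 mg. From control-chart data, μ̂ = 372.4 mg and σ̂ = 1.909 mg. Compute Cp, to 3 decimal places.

Cp = (USL − LSL) / (6σ̂) = (376.0 − 367.2) / (6 × 1.909) = 8.8000 / 11.4540 = 0.7683

0.768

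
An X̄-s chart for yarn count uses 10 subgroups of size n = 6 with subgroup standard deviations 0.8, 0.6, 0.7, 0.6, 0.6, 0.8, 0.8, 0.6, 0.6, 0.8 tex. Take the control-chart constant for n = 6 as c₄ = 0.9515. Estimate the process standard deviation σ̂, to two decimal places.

0.73

s̄ = (0.8 + 0.6 + 0.7 + 0.6 + 0.6 + 0.8 + 0.8 + 0.6 + 0.6 + 0.8) / 10 = 0.6900
σ̂ = s̄ / c₄ = 0.6900 / 0.9515 = 0.7252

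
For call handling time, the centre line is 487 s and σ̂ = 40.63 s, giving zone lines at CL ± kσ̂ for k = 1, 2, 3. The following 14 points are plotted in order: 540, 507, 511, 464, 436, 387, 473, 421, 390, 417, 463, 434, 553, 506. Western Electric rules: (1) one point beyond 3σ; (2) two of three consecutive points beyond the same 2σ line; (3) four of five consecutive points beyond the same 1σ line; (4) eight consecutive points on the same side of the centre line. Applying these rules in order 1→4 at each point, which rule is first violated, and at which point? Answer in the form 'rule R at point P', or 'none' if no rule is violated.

rule 3 at point 9

Zone of each point (C = within 1σ̂, B = 1σ̂–2σ̂, A = 2σ̂–3σ̂, * = beyond 3σ̂; sign = side of CL): 1:+B, 2:+C, 3:+C, 4:-C, 5:-B, 6:-A, 7:-C, 8:-B, 9:-A, 10:-B, 11:-C, 12:-B, 13:+B, 14:+C
Rule 3 (four of five consecutive points beyond the same 1σ limit) is satisfied at point 9.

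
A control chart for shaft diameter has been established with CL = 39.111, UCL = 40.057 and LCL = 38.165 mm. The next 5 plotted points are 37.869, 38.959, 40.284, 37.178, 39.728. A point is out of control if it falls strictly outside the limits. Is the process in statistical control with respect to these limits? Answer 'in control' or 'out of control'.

Compare each point to [38.165, 40.057]: sample 1 = 37.869 < LCL; sample 3 = 40.284 > UCL; sample 4 = 37.178 < LCL.

out of control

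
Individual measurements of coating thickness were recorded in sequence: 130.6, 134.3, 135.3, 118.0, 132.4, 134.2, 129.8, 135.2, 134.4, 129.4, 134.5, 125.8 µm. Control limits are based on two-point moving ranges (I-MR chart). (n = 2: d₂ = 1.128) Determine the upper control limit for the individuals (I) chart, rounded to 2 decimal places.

147.50

X̄ = (130.6 + 134.3 + 135.3 + 118.0 + 132.4 + 134.2 + 129.8 + 135.2 + 134.4 + 129.4 + 134.5 + 125.8) / 12 = 131.1583
Moving ranges: 3.7, 1.0, 17.3, 14.4, 1.8, 4.4, 5.4, 0.8, 5.0, 5.1, 8.7; M̄R̄ = 67.6000 / 11 = 6.1455
UCL = X̄ + 3·M̄R̄/d₂ = 131.1583 + 3 × 6.1455 / 1.128 = 147.5026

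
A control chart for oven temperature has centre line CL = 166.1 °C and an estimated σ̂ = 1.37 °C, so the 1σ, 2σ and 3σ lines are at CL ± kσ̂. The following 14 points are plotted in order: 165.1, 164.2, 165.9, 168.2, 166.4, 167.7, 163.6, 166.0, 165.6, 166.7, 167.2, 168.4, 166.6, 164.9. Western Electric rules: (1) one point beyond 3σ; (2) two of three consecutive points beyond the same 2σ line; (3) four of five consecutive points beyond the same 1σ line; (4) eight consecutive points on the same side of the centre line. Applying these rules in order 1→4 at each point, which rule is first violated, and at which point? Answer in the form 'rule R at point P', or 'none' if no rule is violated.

none

Zone of each point (C = within 1σ̂, B = 1σ̂–2σ̂, A = 2σ̂–3σ̂, * = beyond 3σ̂; sign = side of CL): 1:-C, 2:-B, 3:-C, 4:+B, 5:+C, 6:+B, 7:-B, 8:-C, 9:-C, 10:+C, 11:+C, 12:+B, 13:+C, 14:-C
No rule fires across all 14 points.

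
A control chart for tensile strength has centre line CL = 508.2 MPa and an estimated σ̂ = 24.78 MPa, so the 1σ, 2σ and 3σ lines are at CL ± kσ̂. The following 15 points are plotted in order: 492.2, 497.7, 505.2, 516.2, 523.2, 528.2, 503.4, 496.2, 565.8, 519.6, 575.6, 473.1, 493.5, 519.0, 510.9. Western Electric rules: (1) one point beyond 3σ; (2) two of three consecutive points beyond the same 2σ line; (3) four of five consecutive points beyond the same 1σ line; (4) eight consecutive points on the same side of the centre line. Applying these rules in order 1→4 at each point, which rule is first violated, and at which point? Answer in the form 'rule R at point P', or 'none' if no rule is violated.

Zone of each point (C = within 1σ̂, B = 1σ̂–2σ̂, A = 2σ̂–3σ̂, * = beyond 3σ̂; sign = side of CL): 1:-C, 2:-C, 3:-C, 4:+C, 5:+C, 6:+C, 7:-C, 8:-C, 9:+A, 10:+C, 11:+A, 12:-B, 13:-C, 14:+C, 15:+C
Rule 2 (two of three consecutive points beyond the same 2σ limit) is satisfied at point 11.

rule 2 at point 11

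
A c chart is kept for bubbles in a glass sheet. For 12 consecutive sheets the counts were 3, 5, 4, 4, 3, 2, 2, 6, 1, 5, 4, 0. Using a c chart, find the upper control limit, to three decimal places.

8.658

c̄ = (3 + 5 + 4 + 4 + 3 + 2 + 2 + 6 + 1 + 5 + 4 + 0) / 12 = 39 / 12 = 3.2500
UCL = c̄ + 3√c̄ = 3.2500 + 3 × √3.2500 = 3.2500 + 3 × 1.8028 = 8.6583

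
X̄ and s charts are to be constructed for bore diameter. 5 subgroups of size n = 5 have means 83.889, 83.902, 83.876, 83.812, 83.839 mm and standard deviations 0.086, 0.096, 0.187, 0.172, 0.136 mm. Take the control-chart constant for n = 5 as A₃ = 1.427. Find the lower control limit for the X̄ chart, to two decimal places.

83.67

X̄̄ = (83.889 + 83.902 + 83.876 + 83.812 + 83.839) / 5 = 83.8636
s̄ = (0.086 + 0.096 + 0.187 + 0.172 + 0.136) / 5 = 0.1354
LCL = X̄̄ − A₃·s̄ = 83.8636 − 1.427 × 0.1354 = 83.6704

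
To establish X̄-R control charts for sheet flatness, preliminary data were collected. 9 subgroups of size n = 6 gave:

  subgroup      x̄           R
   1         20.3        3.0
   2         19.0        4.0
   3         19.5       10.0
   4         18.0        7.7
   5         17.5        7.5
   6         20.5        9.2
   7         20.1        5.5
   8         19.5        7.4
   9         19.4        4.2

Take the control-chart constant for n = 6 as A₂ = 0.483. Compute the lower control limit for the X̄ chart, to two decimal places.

16.17

X̄̄ = (20.3 + 19.0 + 19.5 + 18.0 + 17.5 + 20.5 + 20.1 + 19.5 + 19.4) / 9 = 173.8000 / 9 = 19.3111
R̄ = (3.0 + 4.0 + 10.0 + 7.7 + 7.5 + 9.2 + 5.5 + 7.4 + 4.2) / 9 = 58.5000 / 9 = 6.5000
LCL = X̄̄ − A₂·R̄ = 19.3111 − 0.483 × 6.5000 = 16.1716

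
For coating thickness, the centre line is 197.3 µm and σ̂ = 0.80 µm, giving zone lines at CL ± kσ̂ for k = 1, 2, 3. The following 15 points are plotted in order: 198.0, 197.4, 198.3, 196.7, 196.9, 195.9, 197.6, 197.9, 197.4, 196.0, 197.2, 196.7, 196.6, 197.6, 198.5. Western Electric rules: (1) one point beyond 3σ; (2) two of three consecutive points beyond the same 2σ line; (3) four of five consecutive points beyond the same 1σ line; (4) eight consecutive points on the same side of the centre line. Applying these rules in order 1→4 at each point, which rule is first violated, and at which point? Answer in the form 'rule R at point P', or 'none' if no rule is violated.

none

Zone of each point (C = within 1σ̂, B = 1σ̂–2σ̂, A = 2σ̂–3σ̂, * = beyond 3σ̂; sign = side of CL): 1:+C, 2:+C, 3:+B, 4:-C, 5:-C, 6:-B, 7:+C, 8:+C, 9:+C, 10:-B, 11:-C, 12:-C, 13:-C, 14:+C, 15:+B
No rule fires across all 15 points.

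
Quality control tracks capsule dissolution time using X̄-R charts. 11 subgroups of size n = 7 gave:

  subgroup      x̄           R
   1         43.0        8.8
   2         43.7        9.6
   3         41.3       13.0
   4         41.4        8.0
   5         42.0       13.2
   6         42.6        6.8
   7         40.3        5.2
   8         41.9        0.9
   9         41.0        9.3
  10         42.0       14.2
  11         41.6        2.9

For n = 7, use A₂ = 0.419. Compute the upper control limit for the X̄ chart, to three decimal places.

45.391

X̄̄ = (43.0 + 43.7 + 41.3 + 41.4 + 42.0 + 42.6 + 40.3 + 41.9 + 41.0 + 42.0 + 41.6) / 11 = 460.8000 / 11 = 41.8909
R̄ = (8.8 + 9.6 + 13.0 + 8.0 + 13.2 + 6.8 + 5.2 + 0.9 + 9.3 + 14.2 + 2.9) / 11 = 91.9000 / 11 = 8.3545
UCL = X̄̄ + A₂·R̄ = 41.8909 + 0.419 × 8.3545 = 45.3915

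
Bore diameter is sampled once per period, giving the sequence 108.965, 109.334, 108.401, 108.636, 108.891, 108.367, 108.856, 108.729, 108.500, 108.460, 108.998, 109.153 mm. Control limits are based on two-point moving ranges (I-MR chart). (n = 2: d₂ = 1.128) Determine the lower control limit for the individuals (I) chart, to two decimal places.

107.83

X̄ = (108.965 + 109.334 + 108.401 + 108.636 + 108.891 + 108.367 + 108.856 + 108.729 + 108.500 + 108.460 + 108.998 + 109.153) / 12 = 108.7742
Moving ranges: 0.369, 0.933, 0.235, 0.255, 0.524, 0.489, 0.127, 0.229, 0.040, 0.538, 0.155; M̄R̄ = 3.8940 / 11 = 0.3540
LCL = X̄ − 3·M̄R̄/d₂ = 108.7742 − 3 × 0.3540 / 1.128 = 107.8327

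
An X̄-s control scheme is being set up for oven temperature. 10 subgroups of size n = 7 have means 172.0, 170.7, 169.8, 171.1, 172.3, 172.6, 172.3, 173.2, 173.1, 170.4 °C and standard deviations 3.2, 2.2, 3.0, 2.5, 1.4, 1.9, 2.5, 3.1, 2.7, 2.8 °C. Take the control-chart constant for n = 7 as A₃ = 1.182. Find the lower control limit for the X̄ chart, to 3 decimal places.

X̄̄ = (172.0 + 170.7 + 169.8 + 171.1 + 172.3 + 172.6 + 172.3 + 173.2 + 173.1 + 170.4) / 10 = 171.7500
s̄ = (3.2 + 2.2 + 3.0 + 2.5 + 1.4 + 1.9 + 2.5 + 3.1 + 2.7 + 2.8) / 10 = 2.5300
LCL = X̄̄ − A₃·s̄ = 171.7500 − 1.182 × 2.5300 = 168.7595

168.760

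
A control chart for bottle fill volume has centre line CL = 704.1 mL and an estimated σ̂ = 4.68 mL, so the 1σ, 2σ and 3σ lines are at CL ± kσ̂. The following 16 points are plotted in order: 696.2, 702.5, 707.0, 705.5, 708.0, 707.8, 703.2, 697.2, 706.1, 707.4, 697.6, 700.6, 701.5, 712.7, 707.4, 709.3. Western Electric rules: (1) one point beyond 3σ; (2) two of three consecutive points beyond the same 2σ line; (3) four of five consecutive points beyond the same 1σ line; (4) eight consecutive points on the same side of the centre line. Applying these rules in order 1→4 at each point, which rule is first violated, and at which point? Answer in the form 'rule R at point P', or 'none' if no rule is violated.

Zone of each point (C = within 1σ̂, B = 1σ̂–2σ̂, A = 2σ̂–3σ̂, * = beyond 3σ̂; sign = side of CL): 1:-B, 2:-C, 3:+C, 4:+C, 5:+C, 6:+C, 7:-C, 8:-B, 9:+C, 10:+C, 11:-B, 12:-C, 13:-C, 14:+B, 15:+C, 16:+B
No rule fires across all 16 points.

none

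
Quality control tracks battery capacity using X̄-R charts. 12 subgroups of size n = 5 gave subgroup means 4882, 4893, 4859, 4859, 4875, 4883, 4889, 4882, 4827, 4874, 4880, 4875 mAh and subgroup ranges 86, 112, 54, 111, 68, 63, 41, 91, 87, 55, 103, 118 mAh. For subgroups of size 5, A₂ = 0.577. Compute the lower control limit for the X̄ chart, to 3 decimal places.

X̄̄ = (4882 + 4893 + 4859 + 4859 + 4875 + 4883 + 4889 + 4882 + 4827 + 4874 + 4880 + 4875) / 12 = 58478.0000 / 12 = 4873.1667
R̄ = (86 + 112 + 54 + 111 + 68 + 63 + 41 + 91 + 87 + 55 + 103 + 118) / 12 = 989.0000 / 12 = 82.4167
LCL = X̄̄ − A₂·R̄ = 4873.1667 − 0.577 × 82.4167 = 4825.6123

4825.612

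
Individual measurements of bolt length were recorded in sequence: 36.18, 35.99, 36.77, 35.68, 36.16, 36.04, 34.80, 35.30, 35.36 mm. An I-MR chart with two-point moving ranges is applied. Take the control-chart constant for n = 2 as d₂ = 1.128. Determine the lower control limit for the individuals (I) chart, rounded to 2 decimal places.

34.33

X̄ = (36.18 + 35.99 + 36.77 + 35.68 + 36.16 + 36.04 + 34.80 + 35.30 + 35.36) / 9 = 35.8089
Moving ranges: 0.19, 0.78, 1.09, 0.48, 0.12, 1.24, 0.50, 0.06; M̄R̄ = 4.4600 / 8 = 0.5575
LCL = X̄ − 3·M̄R̄/d₂ = 35.8089 − 3 × 0.5575 / 1.128 = 34.3262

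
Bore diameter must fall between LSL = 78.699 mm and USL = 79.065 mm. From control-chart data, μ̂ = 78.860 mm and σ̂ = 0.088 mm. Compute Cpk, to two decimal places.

Cpu = (USL − μ̂) / (3σ̂) = (79.065 − 78.860) / (3 × 0.088) = 0.7765; Cpl = (μ̂ − LSL) / (3σ̂) = (78.860 − 78.699) / (3 × 0.088) = 0.6098; Cpk = min(Cpu, Cpl) = 0.6098

0.61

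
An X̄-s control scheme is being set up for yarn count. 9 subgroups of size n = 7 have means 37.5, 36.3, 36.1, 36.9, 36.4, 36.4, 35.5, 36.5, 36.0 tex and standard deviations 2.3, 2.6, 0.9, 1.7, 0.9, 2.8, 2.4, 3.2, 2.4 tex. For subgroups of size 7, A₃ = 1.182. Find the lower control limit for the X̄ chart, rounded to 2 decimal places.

33.88

X̄̄ = (37.5 + 36.3 + 36.1 + 36.9 + 36.4 + 36.4 + 35.5 + 36.5 + 36.0) / 9 = 36.4000
s̄ = (2.3 + 2.6 + 0.9 + 1.7 + 0.9 + 2.8 + 2.4 + 3.2 + 2.4) / 9 = 2.1333
LCL = X̄̄ − A₃·s̄ = 36.4000 − 1.182 × 2.1333 = 33.8784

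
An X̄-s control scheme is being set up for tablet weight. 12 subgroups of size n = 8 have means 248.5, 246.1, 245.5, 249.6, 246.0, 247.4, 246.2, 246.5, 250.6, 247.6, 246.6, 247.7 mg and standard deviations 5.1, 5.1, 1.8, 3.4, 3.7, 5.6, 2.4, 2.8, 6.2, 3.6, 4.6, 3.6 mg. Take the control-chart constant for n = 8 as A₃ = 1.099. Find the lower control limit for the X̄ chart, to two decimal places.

242.97

X̄̄ = (248.5 + 246.1 + 245.5 + 249.6 + 246.0 + 247.4 + 246.2 + 246.5 + 250.6 + 247.6 + 246.6 + 247.7) / 12 = 247.3583
s̄ = (5.1 + 5.1 + 1.8 + 3.4 + 3.7 + 5.6 + 2.4 + 2.8 + 6.2 + 3.6 + 4.6 + 3.6) / 12 = 3.9917
LCL = X̄̄ − A₃·s̄ = 247.3583 − 1.099 × 3.9917 = 242.9715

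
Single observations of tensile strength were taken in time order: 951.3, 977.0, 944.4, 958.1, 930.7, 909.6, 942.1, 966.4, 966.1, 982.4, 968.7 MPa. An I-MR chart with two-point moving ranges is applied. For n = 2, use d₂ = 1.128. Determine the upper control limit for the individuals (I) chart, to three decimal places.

X̄ = (951.3 + 977.0 + 944.4 + 958.1 + 930.7 + 909.6 + 942.1 + 966.4 + 966.1 + 982.4 + 968.7) / 11 = 954.2545
Moving ranges: 25.7, 32.6, 13.7, 27.4, 21.1, 32.5, 24.3, 0.3, 16.3, 13.7; M̄R̄ = 207.6000 / 10 = 20.7600
UCL = X̄ + 3·M̄R̄/d₂ = 954.2545 + 3 × 20.7600 / 1.128 = 1009.4673

1009.467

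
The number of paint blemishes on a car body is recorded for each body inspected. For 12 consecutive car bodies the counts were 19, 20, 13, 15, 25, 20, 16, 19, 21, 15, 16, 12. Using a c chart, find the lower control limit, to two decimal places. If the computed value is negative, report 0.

c̄ = (19 + 20 + 13 + 15 + 25 + 20 + 16 + 19 + 21 + 15 + 16 + 12) / 12 = 211 / 12 = 17.5833
LCL = c̄ − 3√c̄ = 17.5833 − 3 × 4.1932 = 5.0036

5.00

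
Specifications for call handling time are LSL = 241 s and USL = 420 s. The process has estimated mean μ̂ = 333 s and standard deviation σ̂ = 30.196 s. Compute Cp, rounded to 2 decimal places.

0.99

Cp = (USL − LSL) / (6σ̂) = (420 − 241) / (6 × 30.196) = 179.0000 / 181.1760 = 0.9880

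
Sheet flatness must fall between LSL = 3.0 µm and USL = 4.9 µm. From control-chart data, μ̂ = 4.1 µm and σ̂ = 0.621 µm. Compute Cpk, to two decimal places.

0.43

Cpu = (USL − μ̂) / (3σ̂) = (4.9 − 4.1) / (3 × 0.621) = 0.4294; Cpl = (μ̂ − LSL) / (3σ̂) = (4.1 − 3.0) / (3 × 0.621) = 0.5904; Cpk = min(Cpu, Cpl) = 0.4294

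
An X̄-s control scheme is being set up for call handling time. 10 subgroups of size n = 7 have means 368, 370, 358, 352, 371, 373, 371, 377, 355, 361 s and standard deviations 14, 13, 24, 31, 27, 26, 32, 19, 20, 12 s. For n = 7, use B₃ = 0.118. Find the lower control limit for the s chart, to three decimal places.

s̄ = (14 + 13 + 24 + 31 + 27 + 26 + 32 + 19 + 20 + 12) / 10 = 21.8000
LCL_s = B₃·s̄ = 0.118 × 21.8000 = 2.5724

2.572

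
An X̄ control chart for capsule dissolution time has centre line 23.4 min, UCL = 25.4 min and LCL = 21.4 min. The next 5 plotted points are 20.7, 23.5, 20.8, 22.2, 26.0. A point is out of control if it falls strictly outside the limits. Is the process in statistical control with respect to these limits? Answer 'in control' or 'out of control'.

out of control

Compare each point to [21.4, 25.4]: sample 1 = 20.7 < LCL; sample 3 = 20.8 < LCL; sample 5 = 26.0 > UCL.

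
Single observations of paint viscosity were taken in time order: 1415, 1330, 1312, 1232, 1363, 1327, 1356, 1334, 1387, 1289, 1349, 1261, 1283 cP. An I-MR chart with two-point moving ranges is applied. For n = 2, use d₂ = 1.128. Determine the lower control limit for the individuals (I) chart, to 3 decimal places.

1165.982

X̄ = (1415 + 1330 + 1312 + 1232 + 1363 + 1327 + 1356 + 1334 + 1387 + 1289 + 1349 + 1261 + 1283) / 13 = 1326.0000
Moving ranges: 85, 18, 80, 131, 36, 29, 22, 53, 98, 60, 88, 22; M̄R̄ = 722.0000 / 12 = 60.1667
LCL = X̄ − 3·M̄R̄/d₂ = 1326.0000 − 3 × 60.1667 / 1.128 = 1165.9823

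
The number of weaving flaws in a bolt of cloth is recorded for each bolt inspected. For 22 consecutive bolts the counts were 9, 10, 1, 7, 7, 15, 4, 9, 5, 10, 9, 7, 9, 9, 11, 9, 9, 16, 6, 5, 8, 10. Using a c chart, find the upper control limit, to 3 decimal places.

c̄ = (9 + 10 + 1 + 7 + 7 + 15 + 4 + 9 + 5 + 10 + 9 + 7 + 9 + 9 + 11 + 9 + 9 + 16 + 6 + 5 + 8 + 10) / 22 = 185 / 22 = 8.4091
UCL = c̄ + 3√c̄ = 8.4091 + 3 × √8.4091 = 8.4091 + 3 × 2.8998 = 17.1086

17.109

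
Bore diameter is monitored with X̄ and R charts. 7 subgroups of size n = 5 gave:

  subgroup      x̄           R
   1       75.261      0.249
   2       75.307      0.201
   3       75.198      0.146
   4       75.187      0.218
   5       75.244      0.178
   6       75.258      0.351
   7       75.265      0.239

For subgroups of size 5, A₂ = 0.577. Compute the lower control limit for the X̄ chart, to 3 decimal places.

X̄̄ = (75.261 + 75.307 + 75.198 + 75.187 + 75.244 + 75.258 + 75.265) / 7 = 526.7200 / 7 = 75.2457
R̄ = (0.249 + 0.201 + 0.146 + 0.218 + 0.178 + 0.351 + 0.239) / 7 = 1.5820 / 7 = 0.2260
LCL = X̄̄ − A₂·R̄ = 75.2457 − 0.577 × 0.2260 = 75.1153

75.115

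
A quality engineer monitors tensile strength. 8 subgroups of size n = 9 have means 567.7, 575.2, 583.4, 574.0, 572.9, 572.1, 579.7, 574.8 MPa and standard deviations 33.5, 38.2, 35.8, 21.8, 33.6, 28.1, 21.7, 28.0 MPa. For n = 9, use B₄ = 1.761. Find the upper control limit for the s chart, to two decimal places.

s̄ = (33.5 + 38.2 + 35.8 + 21.8 + 33.6 + 28.1 + 21.7 + 28.0) / 8 = 30.0875
UCL_s = B₄·s̄ = 1.761 × 30.0875 = 52.9841

52.98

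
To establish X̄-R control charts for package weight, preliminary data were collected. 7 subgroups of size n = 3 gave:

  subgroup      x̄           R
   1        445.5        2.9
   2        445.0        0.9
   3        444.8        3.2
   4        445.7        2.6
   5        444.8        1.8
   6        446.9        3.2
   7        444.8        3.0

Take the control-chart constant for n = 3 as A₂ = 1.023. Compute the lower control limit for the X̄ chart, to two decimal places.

X̄̄ = (445.5 + 445.0 + 444.8 + 445.7 + 444.8 + 446.9 + 444.8) / 7 = 3117.5000 / 7 = 445.3571
R̄ = (2.9 + 0.9 + 3.2 + 2.6 + 1.8 + 3.2 + 3.0) / 7 = 17.6000 / 7 = 2.5143
LCL = X̄̄ − A₂·R̄ = 445.3571 − 1.023 × 2.5143 = 442.7850

442.79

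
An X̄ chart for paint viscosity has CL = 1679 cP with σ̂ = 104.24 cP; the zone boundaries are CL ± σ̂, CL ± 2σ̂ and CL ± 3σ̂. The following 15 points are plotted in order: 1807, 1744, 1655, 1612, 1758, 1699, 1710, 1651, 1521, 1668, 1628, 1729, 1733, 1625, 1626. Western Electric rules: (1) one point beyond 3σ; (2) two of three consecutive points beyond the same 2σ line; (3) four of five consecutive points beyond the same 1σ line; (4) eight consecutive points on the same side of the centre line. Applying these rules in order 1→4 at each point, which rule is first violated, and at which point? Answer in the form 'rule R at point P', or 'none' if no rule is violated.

Zone of each point (C = within 1σ̂, B = 1σ̂–2σ̂, A = 2σ̂–3σ̂, * = beyond 3σ̂; sign = side of CL): 1:+B, 2:+C, 3:-C, 4:-C, 5:+C, 6:+C, 7:+C, 8:-C, 9:-B, 10:-C, 11:-C, 12:+C, 13:+C, 14:-C, 15:-C
No rule fires across all 15 points.

none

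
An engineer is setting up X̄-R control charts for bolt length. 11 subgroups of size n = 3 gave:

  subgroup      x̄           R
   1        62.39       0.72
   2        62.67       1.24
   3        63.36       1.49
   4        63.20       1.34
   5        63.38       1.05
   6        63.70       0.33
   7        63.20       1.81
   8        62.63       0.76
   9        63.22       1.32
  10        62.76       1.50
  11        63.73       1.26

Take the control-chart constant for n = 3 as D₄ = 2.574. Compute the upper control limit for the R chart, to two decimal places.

R̄ = (0.72 + 1.24 + 1.49 + 1.34 + 1.05 + 0.33 + 1.81 + 0.76 + 1.32 + 1.50 + 1.26) / 11 = 12.8200 / 11 = 1.1655
UCL_R = D₄·R̄ = 2.574 × 1.1655 = 2.9999

3.00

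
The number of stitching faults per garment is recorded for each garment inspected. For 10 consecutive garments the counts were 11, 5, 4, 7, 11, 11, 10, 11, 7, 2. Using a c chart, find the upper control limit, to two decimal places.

c̄ = (11 + 5 + 4 + 7 + 11 + 11 + 10 + 11 + 7 + 2) / 10 = 79 / 10 = 7.9000
UCL = c̄ + 3√c̄ = 7.9000 + 3 × √7.9000 = 7.9000 + 3 × 2.8107 = 16.3321

16.33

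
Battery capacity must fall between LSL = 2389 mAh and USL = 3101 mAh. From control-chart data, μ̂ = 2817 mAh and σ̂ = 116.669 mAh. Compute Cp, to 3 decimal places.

1.017

Cp = (USL − LSL) / (6σ̂) = (3101 − 2389) / (6 × 116.669) = 712.0000 / 700.0140 = 1.0171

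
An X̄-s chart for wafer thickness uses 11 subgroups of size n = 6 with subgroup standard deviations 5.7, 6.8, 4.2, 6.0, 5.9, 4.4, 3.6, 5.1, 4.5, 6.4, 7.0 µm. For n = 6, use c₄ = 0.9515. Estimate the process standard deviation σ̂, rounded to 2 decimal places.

5.69

s̄ = (5.7 + 6.8 + 4.2 + 6.0 + 5.9 + 4.4 + 3.6 + 5.1 + 4.5 + 6.4 + 7.0) / 11 = 5.4182
σ̂ = s̄ / c₄ = 5.4182 / 0.9515 = 5.6944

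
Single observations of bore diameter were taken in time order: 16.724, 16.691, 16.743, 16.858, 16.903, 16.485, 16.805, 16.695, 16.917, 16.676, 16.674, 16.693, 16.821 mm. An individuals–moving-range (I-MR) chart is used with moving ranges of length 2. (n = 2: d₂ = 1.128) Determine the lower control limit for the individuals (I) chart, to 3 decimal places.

X̄ = (16.724 + 16.691 + 16.743 + 16.858 + 16.903 + 16.485 + 16.805 + 16.695 + 16.917 + 16.676 + 16.674 + 16.693 + 16.821) / 13 = 16.7450
Moving ranges: 0.033, 0.052, 0.115, 0.045, 0.418, 0.320, 0.110, 0.222, 0.241, 0.002, 0.019, 0.128; M̄R̄ = 1.7050 / 12 = 0.1421
LCL = X̄ − 3·M̄R̄/d₂ = 16.7450 − 3 × 0.1421 / 1.128 = 16.3671

16.367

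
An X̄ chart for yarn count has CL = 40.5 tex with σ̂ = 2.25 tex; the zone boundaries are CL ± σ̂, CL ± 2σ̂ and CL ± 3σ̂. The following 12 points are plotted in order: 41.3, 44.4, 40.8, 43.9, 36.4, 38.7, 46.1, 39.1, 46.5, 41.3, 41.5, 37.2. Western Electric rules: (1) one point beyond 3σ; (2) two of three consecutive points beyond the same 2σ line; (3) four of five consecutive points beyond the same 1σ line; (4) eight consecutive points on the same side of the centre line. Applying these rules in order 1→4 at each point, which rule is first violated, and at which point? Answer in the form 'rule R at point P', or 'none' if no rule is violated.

rule 2 at point 9

Zone of each point (C = within 1σ̂, B = 1σ̂–2σ̂, A = 2σ̂–3σ̂, * = beyond 3σ̂; sign = side of CL): 1:+C, 2:+B, 3:+C, 4:+B, 5:-B, 6:-C, 7:+A, 8:-C, 9:+A, 10:+C, 11:+C, 12:-B
Rule 2 (two of three consecutive points beyond the same 2σ limit) is satisfied at point 9.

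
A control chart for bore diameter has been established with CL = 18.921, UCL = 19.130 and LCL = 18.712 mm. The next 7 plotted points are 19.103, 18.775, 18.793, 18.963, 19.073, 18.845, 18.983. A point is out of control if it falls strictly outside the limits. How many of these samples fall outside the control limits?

All 7 points lie within [18.712, 19.130].

0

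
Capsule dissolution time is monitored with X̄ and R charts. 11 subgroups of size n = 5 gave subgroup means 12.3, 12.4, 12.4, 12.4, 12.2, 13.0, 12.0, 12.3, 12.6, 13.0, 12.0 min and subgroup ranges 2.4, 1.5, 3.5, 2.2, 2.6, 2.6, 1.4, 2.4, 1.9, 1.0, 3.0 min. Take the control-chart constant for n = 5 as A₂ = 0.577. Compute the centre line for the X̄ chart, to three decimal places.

X̄̄ = (12.3 + 12.4 + 12.4 + 12.4 + 12.2 + 13.0 + 12.0 + 12.3 + 12.6 + 13.0 + 12.0) / 11 = 136.6000 / 11 = 12.4182
CL = X̄̄ = 12.4182

12.418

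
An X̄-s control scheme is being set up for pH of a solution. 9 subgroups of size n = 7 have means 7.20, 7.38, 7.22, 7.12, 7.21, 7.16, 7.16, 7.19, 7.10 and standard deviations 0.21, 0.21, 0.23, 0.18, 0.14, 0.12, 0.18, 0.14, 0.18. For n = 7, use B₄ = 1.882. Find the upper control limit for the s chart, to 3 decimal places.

s̄ = (0.21 + 0.21 + 0.23 + 0.18 + 0.14 + 0.12 + 0.18 + 0.14 + 0.18) / 9 = 0.1767
UCL_s = B₄·s̄ = 1.882 × 0.1767 = 0.3325

0.332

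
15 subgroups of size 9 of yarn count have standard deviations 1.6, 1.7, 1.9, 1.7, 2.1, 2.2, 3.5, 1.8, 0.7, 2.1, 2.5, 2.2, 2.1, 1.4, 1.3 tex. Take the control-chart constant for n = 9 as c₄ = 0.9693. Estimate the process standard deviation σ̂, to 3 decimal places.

1.981

s̄ = (1.6 + 1.7 + 1.9 + 1.7 + 2.1 + 2.2 + 3.5 + 1.8 + 0.7 + 2.1 + 2.5 + 2.2 + 2.1 + 1.4 + 1.3) / 15 = 1.9200
σ̂ = s̄ / c₄ = 1.9200 / 0.9693 = 1.9808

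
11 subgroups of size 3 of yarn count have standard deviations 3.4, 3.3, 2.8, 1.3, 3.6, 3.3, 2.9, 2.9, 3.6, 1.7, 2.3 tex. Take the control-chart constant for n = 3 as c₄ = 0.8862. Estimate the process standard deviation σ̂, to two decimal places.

s̄ = (3.4 + 3.3 + 2.8 + 1.3 + 3.6 + 3.3 + 2.9 + 2.9 + 3.6 + 1.7 + 2.3) / 11 = 2.8273
σ̂ = s̄ / c₄ = 2.8273 / 0.8862 = 3.1903

3.19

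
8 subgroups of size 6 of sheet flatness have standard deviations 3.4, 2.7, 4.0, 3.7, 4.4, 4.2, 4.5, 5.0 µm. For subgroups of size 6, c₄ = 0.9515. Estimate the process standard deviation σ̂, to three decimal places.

s̄ = (3.4 + 2.7 + 4.0 + 3.7 + 4.4 + 4.2 + 4.5 + 5.0) / 8 = 3.9875
σ̂ = s̄ / c₄ = 3.9875 / 0.9515 = 4.1908

4.191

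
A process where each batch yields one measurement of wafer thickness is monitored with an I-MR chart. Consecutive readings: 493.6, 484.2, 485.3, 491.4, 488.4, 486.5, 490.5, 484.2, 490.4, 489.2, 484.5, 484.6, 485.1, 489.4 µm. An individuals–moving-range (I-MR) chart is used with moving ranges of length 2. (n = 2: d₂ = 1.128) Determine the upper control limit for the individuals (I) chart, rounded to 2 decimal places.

X̄ = (493.6 + 484.2 + 485.3 + 491.4 + 488.4 + 486.5 + 490.5 + 484.2 + 490.4 + 489.2 + 484.5 + 484.6 + 485.1 + 489.4) / 14 = 487.6643
Moving ranges: 9.4, 1.1, 6.1, 3.0, 1.9, 4.0, 6.3, 6.2, 1.2, 4.7, 0.1, 0.5, 4.3; M̄R̄ = 48.8000 / 13 = 3.7538
UCL = X̄ + 3·M̄R̄/d₂ = 487.6643 + 3 × 3.7538 / 1.128 = 497.6479

497.65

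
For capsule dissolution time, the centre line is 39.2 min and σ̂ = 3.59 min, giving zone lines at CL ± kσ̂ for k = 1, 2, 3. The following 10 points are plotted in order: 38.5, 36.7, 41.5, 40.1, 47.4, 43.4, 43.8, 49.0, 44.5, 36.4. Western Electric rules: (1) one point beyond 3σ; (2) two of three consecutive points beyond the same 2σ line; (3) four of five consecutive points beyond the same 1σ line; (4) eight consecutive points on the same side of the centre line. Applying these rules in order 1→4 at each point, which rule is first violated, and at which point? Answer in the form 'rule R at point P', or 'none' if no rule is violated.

Zone of each point (C = within 1σ̂, B = 1σ̂–2σ̂, A = 2σ̂–3σ̂, * = beyond 3σ̂; sign = side of CL): 1:-C, 2:-C, 3:+C, 4:+C, 5:+A, 6:+B, 7:+B, 8:+A, 9:+B, 10:-C
Rule 3 (four of five consecutive points beyond the same 1σ limit) is satisfied at point 8.

rule 3 at point 8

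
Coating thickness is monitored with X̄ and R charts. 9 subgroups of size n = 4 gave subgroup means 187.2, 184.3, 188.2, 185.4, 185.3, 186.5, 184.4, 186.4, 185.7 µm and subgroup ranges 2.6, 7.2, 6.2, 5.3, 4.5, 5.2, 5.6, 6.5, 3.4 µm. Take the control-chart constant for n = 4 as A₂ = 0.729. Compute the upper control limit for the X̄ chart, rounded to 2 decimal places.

189.70

X̄̄ = (187.2 + 184.3 + 188.2 + 185.4 + 185.3 + 186.5 + 184.4 + 186.4 + 185.7) / 9 = 1673.4000 / 9 = 185.9333
R̄ = (2.6 + 7.2 + 6.2 + 5.3 + 4.5 + 5.2 + 5.6 + 6.5 + 3.4) / 9 = 46.5000 / 9 = 5.1667
UCL = X̄̄ + A₂·R̄ = 185.9333 + 0.729 × 5.1667 = 189.6998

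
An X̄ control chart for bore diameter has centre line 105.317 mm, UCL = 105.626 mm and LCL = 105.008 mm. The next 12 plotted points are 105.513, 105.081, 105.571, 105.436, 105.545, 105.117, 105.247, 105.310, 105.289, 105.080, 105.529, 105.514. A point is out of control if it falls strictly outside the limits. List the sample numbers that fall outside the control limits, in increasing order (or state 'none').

All 12 points lie within [105.008, 105.626].

none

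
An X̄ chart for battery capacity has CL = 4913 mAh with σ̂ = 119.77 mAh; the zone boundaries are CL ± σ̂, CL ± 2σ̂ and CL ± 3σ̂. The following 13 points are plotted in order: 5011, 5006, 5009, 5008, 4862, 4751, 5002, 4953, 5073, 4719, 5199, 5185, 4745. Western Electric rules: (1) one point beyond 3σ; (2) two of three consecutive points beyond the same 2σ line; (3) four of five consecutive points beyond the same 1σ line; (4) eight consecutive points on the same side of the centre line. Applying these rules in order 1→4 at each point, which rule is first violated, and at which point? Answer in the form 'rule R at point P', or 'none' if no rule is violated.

Zone of each point (C = within 1σ̂, B = 1σ̂–2σ̂, A = 2σ̂–3σ̂, * = beyond 3σ̂; sign = side of CL): 1:+C, 2:+C, 3:+C, 4:+C, 5:-C, 6:-B, 7:+C, 8:+C, 9:+B, 10:-B, 11:+A, 12:+A, 13:-B
Rule 2 (two of three consecutive points beyond the same 2σ limit) is satisfied at point 12.

rule 2 at point 12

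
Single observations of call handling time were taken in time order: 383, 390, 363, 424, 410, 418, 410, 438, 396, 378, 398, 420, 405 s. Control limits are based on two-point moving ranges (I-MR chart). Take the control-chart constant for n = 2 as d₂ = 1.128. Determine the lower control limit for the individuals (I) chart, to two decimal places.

342.70

X̄ = (383 + 390 + 363 + 424 + 410 + 418 + 410 + 438 + 396 + 378 + 398 + 420 + 405) / 13 = 402.5385
Moving ranges: 7, 27, 61, 14, 8, 8, 28, 42, 18, 20, 22, 15; M̄R̄ = 270.0000 / 12 = 22.5000
LCL = X̄ − 3·M̄R̄/d₂ = 402.5385 − 3 × 22.5000 / 1.128 = 342.6980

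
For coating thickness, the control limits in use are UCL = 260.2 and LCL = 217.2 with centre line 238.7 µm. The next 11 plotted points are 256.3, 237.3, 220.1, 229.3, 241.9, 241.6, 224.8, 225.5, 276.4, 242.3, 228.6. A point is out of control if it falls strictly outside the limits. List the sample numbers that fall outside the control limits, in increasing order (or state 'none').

Compare each point to [217.2, 260.2]: sample 9 = 276.4 > UCL.

9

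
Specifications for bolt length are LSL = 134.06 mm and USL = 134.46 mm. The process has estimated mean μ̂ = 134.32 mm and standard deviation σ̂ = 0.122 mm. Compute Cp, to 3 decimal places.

Cp = (USL − LSL) / (6σ̂) = (134.46 − 134.06) / (6 × 0.122) = 0.4000 / 0.7320 = 0.5464

0.546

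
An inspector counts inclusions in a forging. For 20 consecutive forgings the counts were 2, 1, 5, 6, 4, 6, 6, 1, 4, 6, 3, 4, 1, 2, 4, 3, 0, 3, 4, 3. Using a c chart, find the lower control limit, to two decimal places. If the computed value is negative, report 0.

c̄ = (2 + 1 + 5 + 6 + 4 + 6 + 6 + 1 + 4 + 6 + 3 + 4 + 1 + 2 + 4 + 3 + 0 + 3 + 4 + 3) / 20 = 68 / 20 = 3.4000
LCL = c̄ − 3√c̄ = 3.4000 − 3 × 1.8439 = -2.1317 → 0 (cannot be negative)

0.00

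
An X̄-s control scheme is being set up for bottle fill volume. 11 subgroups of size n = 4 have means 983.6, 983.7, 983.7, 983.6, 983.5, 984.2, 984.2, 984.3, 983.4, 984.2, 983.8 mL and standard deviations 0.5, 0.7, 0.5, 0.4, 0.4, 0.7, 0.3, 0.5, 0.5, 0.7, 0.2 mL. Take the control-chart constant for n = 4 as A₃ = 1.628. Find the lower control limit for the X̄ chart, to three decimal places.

X̄̄ = (983.6 + 983.7 + 983.7 + 983.6 + 983.5 + 984.2 + 984.2 + 984.3 + 983.4 + 984.2 + 983.8) / 11 = 983.8364
s̄ = (0.5 + 0.7 + 0.5 + 0.4 + 0.4 + 0.7 + 0.3 + 0.5 + 0.5 + 0.7 + 0.2) / 11 = 0.4909
LCL = X̄̄ − A₃·s̄ = 983.8364 − 1.628 × 0.4909 = 983.0372

983.037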